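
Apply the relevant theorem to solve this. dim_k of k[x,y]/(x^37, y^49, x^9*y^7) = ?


k[x,y]/I, I = (x^37, y^49, x^9*y^7)
Rect: 37x49=1813. Corner: (37-9)x(49-7)=1176.
dim = 1813-1176 = 637


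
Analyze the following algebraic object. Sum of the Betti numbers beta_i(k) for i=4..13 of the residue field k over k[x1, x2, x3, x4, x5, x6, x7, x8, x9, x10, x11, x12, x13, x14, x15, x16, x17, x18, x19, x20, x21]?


Koszul resolution: beta_i(k)=C(n,i), n=21
C(21,4)=5985, C(21,5)=20349, C(21,6)=54264, C(21,7)=116280, C(21,8)=203490, C(21,9)=293930, C(21,10)=352716, C(21,11)=352716, C(21,12)=293930, C(21,13)=203490
Sum=1897150


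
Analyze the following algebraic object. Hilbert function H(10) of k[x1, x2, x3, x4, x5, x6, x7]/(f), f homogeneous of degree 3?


C(16,6)-C(13,6)=8008-1716=6292


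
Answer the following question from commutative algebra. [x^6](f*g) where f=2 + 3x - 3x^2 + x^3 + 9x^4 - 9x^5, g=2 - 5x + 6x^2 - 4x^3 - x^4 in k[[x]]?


[x^6] = sum a_i*b_j, i+j=6
  -3*-1=3
  1*-4=-4
  9*6=54
  -9*-5=45
Sum=98


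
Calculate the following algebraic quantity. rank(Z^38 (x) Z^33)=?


rank(M(x)N) = rank(M)*rank(N)
38*33 = 1254


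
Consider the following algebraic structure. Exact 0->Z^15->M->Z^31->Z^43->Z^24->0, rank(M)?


Alt sum=0:
(-1)^0*15 + (-1)^1*? + (-1)^2*31 + (-1)^3*43 + (-1)^4*24=0
rank(M)=27


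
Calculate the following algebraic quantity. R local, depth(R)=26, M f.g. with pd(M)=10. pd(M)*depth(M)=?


pd+depth=26
depth=26-10=16
pd*depth=10*16=160


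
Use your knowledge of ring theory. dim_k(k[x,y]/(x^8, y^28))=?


Basis: x^i*y^j, i<8, j<28
8*28=224


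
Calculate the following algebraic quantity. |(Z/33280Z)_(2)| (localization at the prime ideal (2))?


2-primary part: 33280=2^9*65
Size=2^9=512


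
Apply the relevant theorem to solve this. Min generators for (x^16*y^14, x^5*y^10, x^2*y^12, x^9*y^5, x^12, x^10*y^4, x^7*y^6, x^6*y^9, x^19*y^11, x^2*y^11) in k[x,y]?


Remove redundant (divisible by others).
x^19*y^11 redundant.
x^2*y^12 redundant.
x^16*y^14 redundant.
Min: x^12, x^10*y^4, x^9*y^5, x^7*y^6, x^6*y^9, x^5*y^10, x^2*y^11
Count=7


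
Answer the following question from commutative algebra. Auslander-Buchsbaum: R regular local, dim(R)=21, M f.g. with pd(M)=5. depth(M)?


pd+depth=depth(R)=21
depth=21-5=16


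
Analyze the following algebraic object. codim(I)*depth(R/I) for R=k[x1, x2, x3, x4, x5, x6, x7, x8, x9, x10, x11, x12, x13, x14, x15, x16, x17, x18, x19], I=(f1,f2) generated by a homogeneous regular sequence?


codim=2, depth=dim(R/I)=19-2=17
Product=2*17=34


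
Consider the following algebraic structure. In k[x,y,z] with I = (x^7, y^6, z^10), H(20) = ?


Need i<7, j<6, k<10 with i+j+k=20.
For each i, j ranges over max(0,20-i-9)..min(5,20-i):
  i=0: j in [11,5] -> 0
  i=1: j in [10,5] -> 0
  i=2: j in [9,5] -> 0
  i=3: j in [8,5] -> 0
  i=4: j in [7,5] -> 0
  i=5: j in [6,5] -> 0
  i=6: j in [5,5] -> 1
H(20) = 0+0+0+0+0+0+1 = 1


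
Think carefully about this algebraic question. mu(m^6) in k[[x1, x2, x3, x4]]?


C(n+d-1,d)=C(9,6)=84


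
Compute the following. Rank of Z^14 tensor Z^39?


rank(M(x)N) = rank(M)*rank(N)
14*39 = 546


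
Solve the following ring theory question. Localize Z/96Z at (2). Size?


2-primary part: 96=2^5*3
Size=2^5=32


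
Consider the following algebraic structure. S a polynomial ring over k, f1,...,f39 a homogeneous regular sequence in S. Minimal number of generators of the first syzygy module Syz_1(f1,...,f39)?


Regular sequence => Koszul complex is the minimal free resolution.
Syz_1 minimally generated by Koszul relations f_i*e_j - f_j*e_i (i<j): mu(Syz_1) = beta_2 = C(m,2) = m(m-1)/2
m=39
39*38/2 = 741


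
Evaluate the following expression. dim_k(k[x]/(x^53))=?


Basis: 1,x,...,x^52
dim=53


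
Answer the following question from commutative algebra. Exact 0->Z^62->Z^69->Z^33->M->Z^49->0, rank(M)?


Alt sum=0:
(-1)^0*62 + (-1)^1*69 + (-1)^2*33 + (-1)^3*? + (-1)^4*49=0
rank(M)=75


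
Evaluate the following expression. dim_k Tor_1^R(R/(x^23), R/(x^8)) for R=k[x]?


Tor_1(R/I,R/J)=(I cap J)/IJ=(x^23)/(x^31)
dim=31-23=min(23,8)=8


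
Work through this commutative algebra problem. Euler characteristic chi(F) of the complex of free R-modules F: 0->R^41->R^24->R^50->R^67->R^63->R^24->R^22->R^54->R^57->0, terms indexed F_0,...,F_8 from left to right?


chi = sum (-1)^i * rank:
(-1)^0*41=41
(-1)^1*24=-24
(-1)^2*50=50
(-1)^3*67=-67
(-1)^4*63=63
(-1)^5*24=-24
(-1)^6*22=22
(-1)^7*54=-54
(-1)^8*57=57
chi=64


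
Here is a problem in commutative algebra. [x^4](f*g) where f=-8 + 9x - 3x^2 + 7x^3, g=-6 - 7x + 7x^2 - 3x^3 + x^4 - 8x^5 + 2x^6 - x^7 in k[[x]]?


[x^4] = sum a_i*b_j, i+j=4
  -8*1=-8
  9*-3=-27
  -3*7=-21
  7*-7=-49
Sum=-105


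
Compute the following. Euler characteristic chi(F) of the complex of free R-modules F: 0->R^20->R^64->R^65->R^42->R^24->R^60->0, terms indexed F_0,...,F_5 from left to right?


chi = sum (-1)^i * rank:
(-1)^0*20=20
(-1)^1*64=-64
(-1)^2*65=65
(-1)^3*42=-42
(-1)^4*24=24
(-1)^5*60=-60
chi=-57


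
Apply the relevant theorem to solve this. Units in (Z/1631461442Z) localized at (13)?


Local ring = Z/815730721Z.
phi(815730721) = 13^7*(13-1) = 752982204


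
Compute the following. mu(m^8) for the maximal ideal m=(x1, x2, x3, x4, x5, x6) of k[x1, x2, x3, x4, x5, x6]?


Graded Nakayama: mu(m^d) = dim_k (m^d/m^(d+1)) = #degree-8 monomials in 6 vars
C(n+d-1,d)=C(13,8)=1287


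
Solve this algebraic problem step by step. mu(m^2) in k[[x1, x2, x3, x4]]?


C(n+d-1,d)=C(5,2)=10


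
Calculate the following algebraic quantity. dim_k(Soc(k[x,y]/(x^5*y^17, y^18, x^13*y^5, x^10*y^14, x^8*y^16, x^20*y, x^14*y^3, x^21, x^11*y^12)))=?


Socle = ann(m) = span of standard monomials u with x*u, y*u in I (staircase corners).
Minimal generators: x^21, x^20*y, x^14*y^3, x^13*y^5, x^11*y^12, x^10*y^14, x^8*y^16, x^5*y^17, y^18
Corners: x^4y^17, x^7y^16, x^9y^15, x^10y^13, x^12y^11, x^13y^4, x^19y^2, x^20
Socle dim=8


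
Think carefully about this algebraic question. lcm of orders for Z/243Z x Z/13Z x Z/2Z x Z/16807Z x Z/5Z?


Exponent = lcm of the cyclic orders; pairwise coprime => product.
3^5*13^1*2^1*7^5*5^1=243*13*2*16807*5=530933130


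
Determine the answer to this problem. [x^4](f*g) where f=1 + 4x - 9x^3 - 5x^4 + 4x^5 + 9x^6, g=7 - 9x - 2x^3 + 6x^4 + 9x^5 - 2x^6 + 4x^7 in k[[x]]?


[x^4] = sum a_i*b_j, i+j=4
  1*6=6
  4*-2=-8
  -9*-9=81
  -5*7=-35
Sum=44


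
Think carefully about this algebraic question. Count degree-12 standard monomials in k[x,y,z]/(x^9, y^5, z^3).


Need i<9, j<5, k<3 with i+j+k=12.
For each i, j ranges over max(0,12-i-2)..min(4,12-i):
  i=0: j in [10,4] -> 0
  i=1: j in [9,4] -> 0
  i=2: j in [8,4] -> 0
  i=3: j in [7,4] -> 0
  i=4: j in [6,4] -> 0
  i=5: j in [5,4] -> 0
  i=6: j in [4,4] -> 1
  i=7: j in [3,4] -> 2
  i=8: j in [2,4] -> 3
H(12) = 0+0+0+0+0+0+1+2+3 = 6


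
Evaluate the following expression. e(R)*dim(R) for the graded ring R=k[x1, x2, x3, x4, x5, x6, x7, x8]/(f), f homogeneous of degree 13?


e(R)=deg(f)=13, dim(R)=8-1=7
e*dim=13*7=91


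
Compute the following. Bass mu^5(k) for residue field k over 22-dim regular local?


C(n,i)=C(22,5)=26334


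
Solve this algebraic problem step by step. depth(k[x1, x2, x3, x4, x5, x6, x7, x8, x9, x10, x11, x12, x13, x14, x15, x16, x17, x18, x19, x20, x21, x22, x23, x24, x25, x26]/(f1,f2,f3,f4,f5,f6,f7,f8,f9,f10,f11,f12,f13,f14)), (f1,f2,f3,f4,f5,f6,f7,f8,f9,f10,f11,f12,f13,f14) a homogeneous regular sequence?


depth(R)=26
depth(R/I)=26-14=12


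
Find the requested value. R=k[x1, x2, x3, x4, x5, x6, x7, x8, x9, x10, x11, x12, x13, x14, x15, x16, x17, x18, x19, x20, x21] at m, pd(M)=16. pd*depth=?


pd+depth=21
depth=21-16=5
pd*depth=16*5=80


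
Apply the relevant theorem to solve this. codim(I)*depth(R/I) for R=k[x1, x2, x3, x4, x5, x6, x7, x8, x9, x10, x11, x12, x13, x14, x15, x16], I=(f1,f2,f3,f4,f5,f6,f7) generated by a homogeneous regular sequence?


codim=7, depth=dim(R/I)=16-7=9
Product=7*9=63


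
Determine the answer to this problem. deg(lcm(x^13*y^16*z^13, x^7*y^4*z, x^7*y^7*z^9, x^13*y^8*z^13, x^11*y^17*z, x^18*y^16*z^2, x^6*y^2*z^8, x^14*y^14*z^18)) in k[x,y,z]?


lcm = componentwise max:
x: max(13,7,7,13,11,18,6,14)=18
y: max(16,4,7,8,17,16,2,14)=17
z: max(13,1,9,13,1,2,8,18)=18
Total=18+17+18=53


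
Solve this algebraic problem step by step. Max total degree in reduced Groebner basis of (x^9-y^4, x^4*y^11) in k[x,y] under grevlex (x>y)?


LT(f1)=x^9, LT(f2)=x^4y^11, lcm=x^9y^11
S(f1,f2) = y^11*f1 - x^5*f2 = -y^15
Reduced GB = {f1, f2, y^15}; degrees 9, 15, 15
Max = 15


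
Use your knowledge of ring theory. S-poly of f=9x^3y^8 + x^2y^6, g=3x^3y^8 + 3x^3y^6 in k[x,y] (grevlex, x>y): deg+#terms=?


LT(f)=9x^3y^8, LT(g)=3x^3y^8
lcm(LM)=x^3y^8
S(f,g) (scaled by 27 to clear denominators) = 3*f - 9*g = -27x^3y^6 + 3x^2y^6
2 terms, deg 9.
9+2=11


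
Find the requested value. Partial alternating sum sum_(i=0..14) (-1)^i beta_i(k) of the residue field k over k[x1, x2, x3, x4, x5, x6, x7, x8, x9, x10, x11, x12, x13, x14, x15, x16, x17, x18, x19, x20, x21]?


Koszul resolution: beta_i(k)=C(n,i), n=21
sum_(i=0..p) (-1)^i C(n,i) = (-1)^p C(n-1,p)
(-1)^14*C(20,14) = (-1)^14*38760 = 38760


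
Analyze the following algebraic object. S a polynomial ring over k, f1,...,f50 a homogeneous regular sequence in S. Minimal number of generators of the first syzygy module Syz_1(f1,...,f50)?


Regular sequence => Koszul complex is the minimal free resolution.
Syz_1 minimally generated by Koszul relations f_i*e_j - f_j*e_i (i<j): mu(Syz_1) = beta_2 = C(m,2) = m(m-1)/2
m=50
50*49/2 = 1225


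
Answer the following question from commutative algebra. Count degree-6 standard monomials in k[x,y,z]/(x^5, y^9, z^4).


Need i<5, j<9, k<4 with i+j+k=6.
For each i, j ranges over max(0,6-i-3)..min(8,6-i):
  i=0: j in [3,6] -> 4
  i=1: j in [2,5] -> 4
  i=2: j in [1,4] -> 4
  i=3: j in [0,3] -> 4
  i=4: j in [0,2] -> 3
H(6) = 4+4+4+4+3 = 19


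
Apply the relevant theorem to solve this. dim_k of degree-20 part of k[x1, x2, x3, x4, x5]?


C(d+n-1,n-1)=C(24,4)=10626


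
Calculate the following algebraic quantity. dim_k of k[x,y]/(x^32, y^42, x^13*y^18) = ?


k[x,y]/I, I = (x^32, y^42, x^13*y^18)
Rect: 32x42=1344. Corner: (32-13)x(42-18)=456.
dim = 1344-456 = 888


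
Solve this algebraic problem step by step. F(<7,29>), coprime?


gcd(7,29)=1 => F=ab-a-b=7*29-7-29=203-36=167


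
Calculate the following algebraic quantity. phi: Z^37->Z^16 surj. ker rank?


rank(ker) = 37-16 = 21


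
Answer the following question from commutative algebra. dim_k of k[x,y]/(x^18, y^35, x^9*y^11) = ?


k[x,y]/I, I = (x^18, y^35, x^9*y^11)
Rect: 18x35=630. Corner: (18-9)x(35-11)=216.
dim = 630-216 = 414


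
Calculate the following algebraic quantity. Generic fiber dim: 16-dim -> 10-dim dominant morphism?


dim(fiber)=dim(X)-dim(Y)=16-10=6


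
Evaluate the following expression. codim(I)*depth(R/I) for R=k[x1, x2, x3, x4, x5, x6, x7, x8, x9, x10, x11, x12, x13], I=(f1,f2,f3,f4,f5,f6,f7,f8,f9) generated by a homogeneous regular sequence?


codim=9, depth=dim(R/I)=13-9=4
Product=9*4=36


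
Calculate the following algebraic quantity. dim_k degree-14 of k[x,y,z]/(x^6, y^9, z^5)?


Need i<6, j<9, k<5 with i+j+k=14.
For each i, j ranges over max(0,14-i-4)..min(8,14-i):
  i=0: j in [10,8] -> 0
  i=1: j in [9,8] -> 0
  i=2: j in [8,8] -> 1
  i=3: j in [7,8] -> 2
  i=4: j in [6,8] -> 3
  i=5: j in [5,8] -> 4
H(14) = 0+0+1+2+3+4 = 10


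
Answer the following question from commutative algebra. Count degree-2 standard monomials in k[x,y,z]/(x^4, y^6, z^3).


Need i<4, j<6, k<3 with i+j+k=2.
For each i, j ranges over max(0,2-i-2)..min(5,2-i):
  i=0: j in [0,2] -> 3
  i=1: j in [0,1] -> 2
  i=2: j in [0,0] -> 1
H(2) = 3+2+1 = 6


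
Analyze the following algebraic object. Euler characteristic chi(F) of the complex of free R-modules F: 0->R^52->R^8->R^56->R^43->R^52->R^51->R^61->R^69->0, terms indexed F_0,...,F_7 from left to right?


chi = sum (-1)^i * rank:
(-1)^0*52=52
(-1)^1*8=-8
(-1)^2*56=56
(-1)^3*43=-43
(-1)^4*52=52
(-1)^5*51=-51
(-1)^6*61=61
(-1)^7*69=-69
chi=50


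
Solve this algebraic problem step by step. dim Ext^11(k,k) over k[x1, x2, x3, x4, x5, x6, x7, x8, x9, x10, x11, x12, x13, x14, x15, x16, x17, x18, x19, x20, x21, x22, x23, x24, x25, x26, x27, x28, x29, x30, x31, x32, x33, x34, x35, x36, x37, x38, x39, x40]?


C(n,i)=C(40,11)=2311801440


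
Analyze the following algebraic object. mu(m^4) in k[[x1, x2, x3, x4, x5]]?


C(n+d-1,d)=C(8,4)=70


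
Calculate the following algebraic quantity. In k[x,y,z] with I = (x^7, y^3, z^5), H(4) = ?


Need i<7, j<3, k<5 with i+j+k=4.
For each i, j ranges over max(0,4-i-4)..min(2,4-i):
  i=0: j in [0,2] -> 3
  i=1: j in [0,2] -> 3
  i=2: j in [0,2] -> 3
  i=3: j in [0,1] -> 2
  i=4: j in [0,0] -> 1
H(4) = 3+3+3+2+1 = 12


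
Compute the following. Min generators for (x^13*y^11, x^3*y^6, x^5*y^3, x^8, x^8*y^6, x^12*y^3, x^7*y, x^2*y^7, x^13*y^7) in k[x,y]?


Remove redundant (divisible by others).
x^13*y^11 redundant.
x^8*y^6 redundant.
x^13*y^7 redundant.
x^12*y^3 redundant.
Min: x^8, x^7*y, x^5*y^3, x^3*y^6, x^2*y^7
Count=5


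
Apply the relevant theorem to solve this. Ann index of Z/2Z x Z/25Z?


Exponent = lcm of the cyclic orders; pairwise coprime => product.
2^1*5^2=2*25=50


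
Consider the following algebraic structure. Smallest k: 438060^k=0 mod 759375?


438060^k mod 759375:
k=1: 438060
k=2: 222975
k=3: 300375
k=4: 50625
k=5: 0
First zero at k = 5


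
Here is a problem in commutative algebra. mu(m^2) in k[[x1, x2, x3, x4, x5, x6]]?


C(n+d-1,d)=C(7,2)=21


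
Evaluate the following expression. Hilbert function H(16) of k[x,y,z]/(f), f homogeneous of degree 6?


C(18,2)-C(12,2)=153-66=87


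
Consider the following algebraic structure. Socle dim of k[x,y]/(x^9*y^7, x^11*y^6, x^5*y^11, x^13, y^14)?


Socle = ann(m) = span of standard monomials u with x*u, y*u in I (staircase corners).
Minimal generators: x^13, x^11*y^6, x^9*y^7, x^5*y^11, y^14
Corners: x^4y^13, x^8y^10, x^10y^6, x^12y^5
Socle dim=4


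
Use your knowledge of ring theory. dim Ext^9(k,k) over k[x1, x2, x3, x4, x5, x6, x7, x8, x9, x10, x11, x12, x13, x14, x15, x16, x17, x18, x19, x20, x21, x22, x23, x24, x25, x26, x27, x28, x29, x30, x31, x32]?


C(n,i)=C(32,9)=28048800


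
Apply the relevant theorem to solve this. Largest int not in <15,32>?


gcd(15,32)=1 => F=ab-a-b=15*32-15-32=480-47=433


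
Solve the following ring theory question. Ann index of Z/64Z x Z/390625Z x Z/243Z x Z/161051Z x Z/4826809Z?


Exponent = lcm of the cyclic orders; pairwise coprime => product.
2^6*5^8*3^5*11^5*13^6=64*390625*243*161051*4826809=4722476678773425000000


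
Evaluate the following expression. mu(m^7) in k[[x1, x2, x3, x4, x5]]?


C(n+d-1,d)=C(11,7)=330


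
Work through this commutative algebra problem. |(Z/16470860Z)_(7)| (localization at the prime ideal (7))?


7-primary part: 16470860=7^7*20
Size=7^7=823543


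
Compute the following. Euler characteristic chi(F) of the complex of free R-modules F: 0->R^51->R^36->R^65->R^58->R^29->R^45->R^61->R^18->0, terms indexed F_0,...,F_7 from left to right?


chi = sum (-1)^i * rank:
(-1)^0*51=51
(-1)^1*36=-36
(-1)^2*65=65
(-1)^3*58=-58
(-1)^4*29=29
(-1)^5*45=-45
(-1)^6*61=61
(-1)^7*18=-18
chi=49


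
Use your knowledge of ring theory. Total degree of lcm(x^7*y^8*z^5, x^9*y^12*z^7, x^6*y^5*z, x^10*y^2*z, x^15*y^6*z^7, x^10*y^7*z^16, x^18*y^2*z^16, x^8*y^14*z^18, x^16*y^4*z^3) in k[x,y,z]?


lcm = componentwise max:
x: max(7,9,6,10,15,10,18,8,16)=18
y: max(8,12,5,2,6,7,2,14,4)=14
z: max(5,7,1,1,7,16,16,18,3)=18
Total=18+14+18=50


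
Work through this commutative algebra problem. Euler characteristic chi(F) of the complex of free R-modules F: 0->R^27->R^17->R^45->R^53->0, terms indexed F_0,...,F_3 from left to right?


chi = sum (-1)^i * rank:
(-1)^0*27=27
(-1)^1*17=-17
(-1)^2*45=45
(-1)^3*53=-53
chi=2


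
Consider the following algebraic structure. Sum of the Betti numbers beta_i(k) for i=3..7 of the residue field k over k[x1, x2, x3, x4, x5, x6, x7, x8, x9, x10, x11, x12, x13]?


Koszul resolution: beta_i(k)=C(n,i), n=13
C(13,3)=286, C(13,4)=715, C(13,5)=1287, C(13,6)=1716, C(13,7)=1716
Sum=5720


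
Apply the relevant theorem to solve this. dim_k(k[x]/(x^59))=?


Basis: 1,x,...,x^58
dim=59


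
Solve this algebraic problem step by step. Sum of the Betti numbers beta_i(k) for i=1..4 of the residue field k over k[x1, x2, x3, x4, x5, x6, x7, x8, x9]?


Koszul resolution: beta_i(k)=C(n,i), n=9
C(9,1)=9, C(9,2)=36, C(9,3)=84, C(9,4)=126
Sum=255


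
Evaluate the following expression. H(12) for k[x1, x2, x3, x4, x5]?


C(d+n-1,n-1)=C(16,4)=1820


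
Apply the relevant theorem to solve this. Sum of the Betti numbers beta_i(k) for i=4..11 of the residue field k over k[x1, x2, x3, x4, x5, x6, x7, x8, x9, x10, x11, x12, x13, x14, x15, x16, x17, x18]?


Koszul resolution: beta_i(k)=C(n,i), n=18
C(18,4)=3060, C(18,5)=8568, C(18,6)=18564, C(18,7)=31824, C(18,8)=43758, C(18,9)=48620, C(18,10)=43758, C(18,11)=31824
Sum=229976


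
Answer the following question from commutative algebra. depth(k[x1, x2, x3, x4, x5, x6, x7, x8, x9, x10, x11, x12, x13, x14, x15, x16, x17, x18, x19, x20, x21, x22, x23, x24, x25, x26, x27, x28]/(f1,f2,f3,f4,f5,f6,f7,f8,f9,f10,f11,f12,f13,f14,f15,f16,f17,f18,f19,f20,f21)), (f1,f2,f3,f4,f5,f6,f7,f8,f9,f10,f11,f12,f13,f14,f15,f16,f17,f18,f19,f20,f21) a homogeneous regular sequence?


depth(R)=28
depth(R/I)=28-21=7


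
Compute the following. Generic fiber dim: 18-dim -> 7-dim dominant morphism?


dim(fiber)=dim(X)-dim(Y)=18-7=11


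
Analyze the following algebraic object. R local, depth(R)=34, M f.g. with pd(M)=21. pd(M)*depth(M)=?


pd+depth=34
depth=34-21=13
pd*depth=21*13=273


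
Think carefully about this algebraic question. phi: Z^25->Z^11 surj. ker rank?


rank(ker) = 25-11 = 14


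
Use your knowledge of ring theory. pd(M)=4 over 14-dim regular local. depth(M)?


pd+depth=depth(R)=14
depth=14-4=10


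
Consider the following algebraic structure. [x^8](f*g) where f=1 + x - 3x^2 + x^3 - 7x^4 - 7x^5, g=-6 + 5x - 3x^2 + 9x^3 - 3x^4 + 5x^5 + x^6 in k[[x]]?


[x^8] = sum a_i*b_j, i+j=8
  -3*1=-3
  1*5=5
  -7*-3=21
  -7*9=-63
Sum=-40


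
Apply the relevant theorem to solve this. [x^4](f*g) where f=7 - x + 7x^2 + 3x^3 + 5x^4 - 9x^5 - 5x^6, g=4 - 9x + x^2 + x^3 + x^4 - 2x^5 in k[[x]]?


[x^4] = sum a_i*b_j, i+j=4
  7*1=7
  -1*1=-1
  7*1=7
  3*-9=-27
  5*4=20
Sum=6


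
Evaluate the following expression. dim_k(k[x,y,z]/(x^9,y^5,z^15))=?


Basis: x^iy^jz^k, i<9,j<5,k<15
9*5*15=675


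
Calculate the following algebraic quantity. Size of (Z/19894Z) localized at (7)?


7-primary part: 19894=7^3*58
Size=7^3=343


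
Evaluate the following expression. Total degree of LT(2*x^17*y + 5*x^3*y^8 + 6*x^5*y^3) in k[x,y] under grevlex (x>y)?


LT: 2*x^17*y
deg_x=17, deg_y=1
Total=17+1=18


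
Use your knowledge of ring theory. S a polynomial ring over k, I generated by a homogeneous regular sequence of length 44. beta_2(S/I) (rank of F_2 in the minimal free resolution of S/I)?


Regular sequence => Koszul complex is the minimal free resolution.
Syz_1 minimally generated by Koszul relations f_i*e_j - f_j*e_i (i<j): mu(Syz_1) = beta_2 = C(m,2) = m(m-1)/2
m=44
44*43/2 = 946


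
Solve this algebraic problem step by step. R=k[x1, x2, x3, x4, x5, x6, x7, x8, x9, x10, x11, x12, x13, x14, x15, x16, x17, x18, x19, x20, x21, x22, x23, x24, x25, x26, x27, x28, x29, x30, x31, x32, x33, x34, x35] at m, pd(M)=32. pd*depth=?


pd+depth=35
depth=35-32=3
pd*depth=32*3=96


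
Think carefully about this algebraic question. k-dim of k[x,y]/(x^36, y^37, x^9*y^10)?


k[x,y]/I, I = (x^36, y^37, x^9*y^10)
Rect: 36x37=1332. Corner: (36-9)x(37-10)=729.
dim = 1332-729 = 603


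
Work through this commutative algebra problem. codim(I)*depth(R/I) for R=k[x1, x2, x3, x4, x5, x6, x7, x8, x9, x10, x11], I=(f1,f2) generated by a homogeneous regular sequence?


codim=2, depth=dim(R/I)=11-2=9
Product=2*9=18


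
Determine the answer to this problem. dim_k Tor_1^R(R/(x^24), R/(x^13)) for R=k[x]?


Tor_1(R/I,R/J)=(I cap J)/IJ=(x^24)/(x^37)
dim=37-24=min(24,13)=13


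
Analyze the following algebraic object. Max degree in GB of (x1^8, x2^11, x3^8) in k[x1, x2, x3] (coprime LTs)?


Pure powers, coprime LTs => already GB.
Degrees: 8, 11, 8
Max=11


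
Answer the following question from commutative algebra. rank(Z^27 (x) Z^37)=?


rank(M(x)N) = rank(M)*rank(N)
27*37 = 999


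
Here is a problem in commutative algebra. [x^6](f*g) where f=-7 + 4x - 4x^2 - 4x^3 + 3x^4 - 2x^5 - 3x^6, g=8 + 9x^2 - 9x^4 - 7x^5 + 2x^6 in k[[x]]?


[x^6] = sum a_i*b_j, i+j=6
  -7*2=-14
  4*-7=-28
  -4*-9=36
  3*9=27
  -3*8=-24
Sum=-3


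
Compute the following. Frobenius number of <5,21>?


gcd(5,21)=1 => F=ab-a-b=5*21-5-21=105-26=79


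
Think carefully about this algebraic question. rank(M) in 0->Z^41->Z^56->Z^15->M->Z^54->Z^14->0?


Alt sum=0:
(-1)^0*41 + (-1)^1*56 + (-1)^2*15 + (-1)^3*? + (-1)^4*54 + (-1)^5*14=0
rank(M)=40


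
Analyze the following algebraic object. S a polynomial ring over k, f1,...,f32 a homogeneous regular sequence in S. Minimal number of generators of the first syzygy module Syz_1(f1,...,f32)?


Regular sequence => Koszul complex is the minimal free resolution.
Syz_1 minimally generated by Koszul relations f_i*e_j - f_j*e_i (i<j): mu(Syz_1) = beta_2 = C(m,2) = m(m-1)/2
m=32
32*31/2 = 496


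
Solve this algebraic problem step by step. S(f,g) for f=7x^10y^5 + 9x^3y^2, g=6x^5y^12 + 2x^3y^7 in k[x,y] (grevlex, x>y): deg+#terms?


LT(f)=7x^10y^5, LT(g)=6x^5y^12
lcm(LM)=x^10y^12
S(f,g) (scaled by 42 to clear denominators) = 6y^7*f - 7x^5*g = -14x^8y^7 + 54x^3y^9
2 terms, deg 15.
15+2=17


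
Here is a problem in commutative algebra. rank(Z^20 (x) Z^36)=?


rank(M(x)N) = rank(M)*rank(N)
20*36 = 720


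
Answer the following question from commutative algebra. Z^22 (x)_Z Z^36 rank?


rank(M(x)N) = rank(M)*rank(N)
22*36 = 792


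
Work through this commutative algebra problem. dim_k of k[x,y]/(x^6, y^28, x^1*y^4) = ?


k[x,y]/I, I = (x^6, y^28, x^1*y^4)
Rect: 6x28=168. Corner: (6-1)x(28-4)=120.
dim = 168-120 = 48


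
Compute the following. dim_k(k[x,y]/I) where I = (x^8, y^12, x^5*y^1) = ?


k[x,y]/I, I = (x^8, y^12, x^5*y^1)
Rect: 8x12=96. Corner: (8-5)x(12-1)=33.
dim = 96-33 = 63


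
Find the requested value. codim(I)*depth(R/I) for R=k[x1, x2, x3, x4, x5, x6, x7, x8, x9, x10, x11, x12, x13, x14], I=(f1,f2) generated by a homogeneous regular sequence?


codim=2, depth=dim(R/I)=14-2=12
Product=2*12=24


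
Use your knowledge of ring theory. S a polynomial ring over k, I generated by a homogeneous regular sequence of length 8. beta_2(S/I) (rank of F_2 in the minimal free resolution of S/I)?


Regular sequence => Koszul complex is the minimal free resolution.
Syz_1 minimally generated by Koszul relations f_i*e_j - f_j*e_i (i<j): mu(Syz_1) = beta_2 = C(m,2) = m(m-1)/2
m=8
8*7/2 = 28


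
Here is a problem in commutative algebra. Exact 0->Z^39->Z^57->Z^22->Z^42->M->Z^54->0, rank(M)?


Alt sum=0:
(-1)^0*39 + (-1)^1*57 + (-1)^2*22 + (-1)^3*42 + (-1)^4*? + (-1)^5*54=0
rank(M)=92


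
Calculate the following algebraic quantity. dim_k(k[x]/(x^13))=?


Basis: 1,x,...,x^12
dim=13


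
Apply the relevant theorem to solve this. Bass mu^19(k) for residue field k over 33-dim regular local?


C(n,i)=C(33,19)=818809200


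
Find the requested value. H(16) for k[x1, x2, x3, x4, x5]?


C(d+n-1,n-1)=C(20,4)=4845


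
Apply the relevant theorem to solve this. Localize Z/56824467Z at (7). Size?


7-primary part: 56824467=7^7*69
Size=7^7=823543


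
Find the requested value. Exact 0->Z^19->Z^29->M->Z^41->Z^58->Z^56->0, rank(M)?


Alt sum=0:
(-1)^0*19 + (-1)^1*29 + (-1)^2*? + (-1)^3*41 + (-1)^4*58 + (-1)^5*56=0
rank(M)=49


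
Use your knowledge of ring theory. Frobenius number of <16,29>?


gcd(16,29)=1 => F=ab-a-b=16*29-16-29=464-45=419


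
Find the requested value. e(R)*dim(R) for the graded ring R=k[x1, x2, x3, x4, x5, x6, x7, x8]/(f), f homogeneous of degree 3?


e(R)=deg(f)=3, dim(R)=8-1=7
e*dim=3*7=21


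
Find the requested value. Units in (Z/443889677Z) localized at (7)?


Local ring = Z/40353607Z.
phi(40353607) = 7^8*(7-1) = 34588806


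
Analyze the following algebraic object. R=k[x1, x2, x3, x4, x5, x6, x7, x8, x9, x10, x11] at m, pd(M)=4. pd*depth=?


pd+depth=11
depth=11-4=7
pd*depth=4*7=28


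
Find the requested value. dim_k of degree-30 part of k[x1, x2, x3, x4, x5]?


C(d+n-1,n-1)=C(34,4)=46376


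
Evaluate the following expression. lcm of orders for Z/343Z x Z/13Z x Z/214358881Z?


Exponent = lcm of the cyclic orders; pairwise coprime => product.
7^3*13^1*11^8=343*13*214358881=955826250379


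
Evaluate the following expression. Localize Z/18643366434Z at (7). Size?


7-primary part: 18643366434=7^10*66
Size=7^10=282475249


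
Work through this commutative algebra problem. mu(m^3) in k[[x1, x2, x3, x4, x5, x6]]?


C(n+d-1,d)=C(8,3)=56


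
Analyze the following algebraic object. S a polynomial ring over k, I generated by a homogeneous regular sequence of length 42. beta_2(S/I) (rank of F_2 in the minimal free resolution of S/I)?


Regular sequence => Koszul complex is the minimal free resolution.
Syz_1 minimally generated by Koszul relations f_i*e_j - f_j*e_i (i<j): mu(Syz_1) = beta_2 = C(m,2) = m(m-1)/2
m=42
42*41/2 = 861


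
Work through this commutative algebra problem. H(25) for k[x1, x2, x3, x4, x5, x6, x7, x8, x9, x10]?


C(d+n-1,n-1)=C(34,9)=52451256


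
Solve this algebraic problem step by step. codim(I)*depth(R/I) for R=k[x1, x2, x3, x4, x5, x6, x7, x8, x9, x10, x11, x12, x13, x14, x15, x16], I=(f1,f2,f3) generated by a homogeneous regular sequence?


codim=3, depth=dim(R/I)=16-3=13
Product=3*13=39


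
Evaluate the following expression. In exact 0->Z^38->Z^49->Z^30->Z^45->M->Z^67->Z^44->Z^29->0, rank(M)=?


Alt sum=0:
(-1)^0*38 + (-1)^1*49 + (-1)^2*30 + (-1)^3*45 + (-1)^4*? + (-1)^5*67 + (-1)^6*44 + (-1)^7*29=0
rank(M)=78


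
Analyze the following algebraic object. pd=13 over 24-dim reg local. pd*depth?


pd+depth=24
depth=24-13=11
pd*depth=13*11=143


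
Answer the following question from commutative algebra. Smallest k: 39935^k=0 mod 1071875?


39935^k mod 1071875:
k=1: 39935
k=2: 926100
k=3: 900375
k=4: 428750
k=5: 0
First zero at k = 5


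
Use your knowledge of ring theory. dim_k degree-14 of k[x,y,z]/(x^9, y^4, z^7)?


Need i<9, j<4, k<7 with i+j+k=14.
For each i, j ranges over max(0,14-i-6)..min(3,14-i):
  i=0: j in [8,3] -> 0
  i=1: j in [7,3] -> 0
  i=2: j in [6,3] -> 0
  i=3: j in [5,3] -> 0
  i=4: j in [4,3] -> 0
  i=5: j in [3,3] -> 1
  i=6: j in [2,3] -> 2
  i=7: j in [1,3] -> 3
  i=8: j in [0,3] -> 4
H(14) = 0+0+0+0+0+1+2+3+4 = 10


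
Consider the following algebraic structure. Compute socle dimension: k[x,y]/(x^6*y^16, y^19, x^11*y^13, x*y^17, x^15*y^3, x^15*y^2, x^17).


Socle = ann(m) = span of standard monomials u with x*u, y*u in I (staircase corners).
Redundant generators: x^15*y^3
Minimal generators: x^17, x^15*y^2, x^11*y^13, x^6*y^16, x*y^17, y^19
Corners: y^18, x^5y^16, x^10y^15, x^14y^12, x^16y
Socle dim=5


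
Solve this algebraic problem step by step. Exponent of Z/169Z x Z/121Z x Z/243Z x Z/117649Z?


Exponent = lcm of the cyclic orders; pairwise coprime => product.
13^2*11^2*3^5*7^6=169*121*243*117649=584610469443


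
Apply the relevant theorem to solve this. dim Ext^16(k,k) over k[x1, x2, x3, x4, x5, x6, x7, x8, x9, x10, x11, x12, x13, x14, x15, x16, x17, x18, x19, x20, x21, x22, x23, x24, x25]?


C(n,i)=C(25,16)=2042975


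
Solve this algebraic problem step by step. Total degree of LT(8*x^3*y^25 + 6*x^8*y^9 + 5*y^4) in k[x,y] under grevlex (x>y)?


LT: 8*x^3*y^25
deg_x=3, deg_y=25
Total=3+25=28


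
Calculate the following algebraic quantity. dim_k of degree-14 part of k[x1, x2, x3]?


C(d+n-1,n-1)=C(16,2)=120


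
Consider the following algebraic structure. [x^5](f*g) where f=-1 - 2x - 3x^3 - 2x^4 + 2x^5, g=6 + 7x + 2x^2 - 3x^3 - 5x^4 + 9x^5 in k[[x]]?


[x^5] = sum a_i*b_j, i+j=5
  -1*9=-9
  -2*-5=10
  -3*2=-6
  -2*7=-14
  2*6=12
Sum=-7


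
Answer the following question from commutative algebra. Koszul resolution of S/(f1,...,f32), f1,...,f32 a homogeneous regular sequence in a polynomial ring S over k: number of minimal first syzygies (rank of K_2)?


Regular sequence => Koszul complex is the minimal free resolution.
Syz_1 minimally generated by Koszul relations f_i*e_j - f_j*e_i (i<j): mu(Syz_1) = beta_2 = C(m,2) = m(m-1)/2
m=32
32*31/2 = 496


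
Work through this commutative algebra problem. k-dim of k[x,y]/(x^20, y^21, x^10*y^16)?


k[x,y]/I, I = (x^20, y^21, x^10*y^16)
Rect: 20x21=420. Corner: (20-10)x(21-16)=50.
dim = 420-50 = 370


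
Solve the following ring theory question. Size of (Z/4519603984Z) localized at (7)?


7-primary part: 4519603984=7^10*16
Size=7^10=282475249


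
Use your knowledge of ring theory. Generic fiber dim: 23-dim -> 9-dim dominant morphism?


dim(fiber)=dim(X)-dim(Y)=23-9=14


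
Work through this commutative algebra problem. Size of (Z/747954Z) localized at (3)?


3-primary part: 747954=3^9*38
Size=3^9=19683


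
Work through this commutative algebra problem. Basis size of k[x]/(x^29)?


Basis: 1,x,...,x^28
dim=29


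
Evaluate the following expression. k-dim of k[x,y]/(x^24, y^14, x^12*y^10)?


k[x,y]/I, I = (x^24, y^14, x^12*y^10)
Rect: 24x14=336. Corner: (24-12)x(14-10)=48.
dim = 336-48 = 288


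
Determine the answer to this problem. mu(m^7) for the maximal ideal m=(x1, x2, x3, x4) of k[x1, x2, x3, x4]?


Graded Nakayama: mu(m^d) = dim_k (m^d/m^(d+1)) = #degree-7 monomials in 4 vars
C(n+d-1,d)=C(10,7)=120


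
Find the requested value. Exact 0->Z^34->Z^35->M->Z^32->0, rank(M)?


Alt sum=0:
(-1)^0*34 + (-1)^1*35 + (-1)^2*? + (-1)^3*32=0
rank(M)=33


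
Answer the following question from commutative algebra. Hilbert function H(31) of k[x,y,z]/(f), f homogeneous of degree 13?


C(33,2)-C(20,2)=528-190=338


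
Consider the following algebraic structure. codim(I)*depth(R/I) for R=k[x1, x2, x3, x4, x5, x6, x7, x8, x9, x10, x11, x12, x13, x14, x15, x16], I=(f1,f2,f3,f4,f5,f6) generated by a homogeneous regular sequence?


codim=6, depth=dim(R/I)=16-6=10
Product=6*10=60


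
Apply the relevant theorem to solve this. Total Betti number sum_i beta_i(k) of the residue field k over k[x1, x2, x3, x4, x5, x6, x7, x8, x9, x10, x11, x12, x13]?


Koszul resolution: beta_i(k)=C(n,i), n=13
sum_i C(13,i) = 2^13 = 8192


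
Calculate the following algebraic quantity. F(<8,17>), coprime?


gcd(8,17)=1 => F=ab-a-b=8*17-8-17=136-25=111


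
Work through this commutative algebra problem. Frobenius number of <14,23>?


gcd(14,23)=1 => F=ab-a-b=14*23-14-23=322-37=285


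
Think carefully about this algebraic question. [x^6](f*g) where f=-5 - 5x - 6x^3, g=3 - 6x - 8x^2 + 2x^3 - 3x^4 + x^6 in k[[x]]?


[x^6] = sum a_i*b_j, i+j=6
  -5*1=-5
  -6*2=-12
Sum=-17


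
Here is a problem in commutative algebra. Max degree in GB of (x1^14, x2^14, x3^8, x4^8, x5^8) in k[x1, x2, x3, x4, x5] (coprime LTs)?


Pure powers, coprime LTs => already GB.
Degrees: 14, 14, 8, 8, 8
Max=14


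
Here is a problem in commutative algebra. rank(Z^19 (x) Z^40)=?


rank(M(x)N) = rank(M)*rank(N)
19*40 = 760


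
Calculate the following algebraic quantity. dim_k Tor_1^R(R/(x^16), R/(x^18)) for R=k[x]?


Tor_1(R/I,R/J)=(I cap J)/IJ=(x^18)/(x^34)
dim=34-18=min(16,18)=16


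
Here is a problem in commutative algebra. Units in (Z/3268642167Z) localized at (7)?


Local ring = Z/40353607Z.
phi(40353607) = 7^8*(7-1) = 34588806


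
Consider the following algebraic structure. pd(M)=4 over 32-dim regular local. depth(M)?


pd+depth=depth(R)=32
depth=32-4=28


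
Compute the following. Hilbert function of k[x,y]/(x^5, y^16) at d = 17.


k[x,y], I = (x^5, y^16), d = 17
Need i < 5 and d-i < 16.
Range: 2 <= i <= 4.
H(17) = 3


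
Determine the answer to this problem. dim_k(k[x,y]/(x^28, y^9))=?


Basis: x^i*y^j, i<28, j<9
28*9=252


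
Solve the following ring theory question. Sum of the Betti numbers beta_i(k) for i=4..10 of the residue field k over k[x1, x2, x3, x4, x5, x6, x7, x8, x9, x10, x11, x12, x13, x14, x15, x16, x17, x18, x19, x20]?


Koszul resolution: beta_i(k)=C(n,i), n=20
C(20,4)=4845, C(20,5)=15504, C(20,6)=38760, C(20,7)=77520, C(20,8)=125970, C(20,9)=167960, C(20,10)=184756
Sum=615315


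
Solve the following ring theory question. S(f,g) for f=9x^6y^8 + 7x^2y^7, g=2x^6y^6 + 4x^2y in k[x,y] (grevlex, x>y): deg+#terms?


LT(f)=9x^6y^8, LT(g)=2x^6y^6
lcm(LM)=x^6y^8
S(f,g) (scaled by 18 to clear denominators) = 2*f - 9y^2*g = 14x^2y^7 - 36x^2y^3
2 terms, deg 9.
9+2=11


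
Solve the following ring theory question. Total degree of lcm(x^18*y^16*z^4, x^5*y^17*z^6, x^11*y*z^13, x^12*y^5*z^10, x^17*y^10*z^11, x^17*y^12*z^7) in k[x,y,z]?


lcm = componentwise max:
x: max(18,5,11,12,17,17)=18
y: max(16,17,1,5,10,12)=17
z: max(4,6,13,10,11,7)=13
Total=18+17+13=48


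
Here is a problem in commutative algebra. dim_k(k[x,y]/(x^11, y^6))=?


Basis: x^i*y^j, i<11, j<6
11*6=66


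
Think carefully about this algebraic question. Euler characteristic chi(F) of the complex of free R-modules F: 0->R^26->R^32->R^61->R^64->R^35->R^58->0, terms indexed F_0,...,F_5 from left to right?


chi = sum (-1)^i * rank:
(-1)^0*26=26
(-1)^1*32=-32
(-1)^2*61=61
(-1)^3*64=-64
(-1)^4*35=35
(-1)^5*58=-58
chi=-32


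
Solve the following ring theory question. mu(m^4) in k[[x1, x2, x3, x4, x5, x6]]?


C(n+d-1,d)=C(9,4)=126


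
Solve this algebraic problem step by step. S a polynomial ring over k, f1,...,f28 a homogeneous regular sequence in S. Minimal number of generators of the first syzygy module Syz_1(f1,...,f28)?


Regular sequence => Koszul complex is the minimal free resolution.
Syz_1 minimally generated by Koszul relations f_i*e_j - f_j*e_i (i<j): mu(Syz_1) = beta_2 = C(m,2) = m(m-1)/2
m=28
28*27/2 = 378


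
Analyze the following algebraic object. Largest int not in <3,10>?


gcd(3,10)=1 => F=ab-a-b=3*10-3-10=30-13=17


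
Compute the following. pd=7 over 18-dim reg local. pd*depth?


pd+depth=18
depth=18-7=11
pd*depth=7*11=77


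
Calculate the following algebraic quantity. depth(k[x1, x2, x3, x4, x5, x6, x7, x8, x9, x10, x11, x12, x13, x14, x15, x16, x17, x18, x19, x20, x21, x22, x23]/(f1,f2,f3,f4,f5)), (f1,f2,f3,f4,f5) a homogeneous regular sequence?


depth(R)=23
depth(R/I)=23-5=18


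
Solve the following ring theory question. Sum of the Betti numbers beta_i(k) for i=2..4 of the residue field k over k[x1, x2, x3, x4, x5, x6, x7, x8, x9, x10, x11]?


Koszul resolution: beta_i(k)=C(n,i), n=11
C(11,2)=55, C(11,3)=165, C(11,4)=330
Sum=550


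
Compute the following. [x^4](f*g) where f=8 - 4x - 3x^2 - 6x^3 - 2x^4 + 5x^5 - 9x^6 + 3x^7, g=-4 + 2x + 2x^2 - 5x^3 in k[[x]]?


[x^4] = sum a_i*b_j, i+j=4
  -4*-5=20
  -3*2=-6
  -6*2=-12
  -2*-4=8
Sum=10


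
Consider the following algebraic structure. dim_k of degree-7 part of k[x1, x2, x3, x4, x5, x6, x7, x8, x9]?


C(d+n-1,n-1)=C(15,8)=6435


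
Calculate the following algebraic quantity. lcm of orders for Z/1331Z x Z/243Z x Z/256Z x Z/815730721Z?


Exponent = lcm of the cyclic orders; pairwise coprime => product.
11^3*3^5*2^8*13^8=1331*243*256*815730721=67541563977009408


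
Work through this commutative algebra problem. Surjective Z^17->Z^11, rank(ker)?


rank(ker) = 17-11 = 6


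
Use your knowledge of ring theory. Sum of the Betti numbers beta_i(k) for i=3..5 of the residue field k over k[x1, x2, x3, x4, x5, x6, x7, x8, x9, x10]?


Koszul resolution: beta_i(k)=C(n,i), n=10
C(10,3)=120, C(10,4)=210, C(10,5)=252
Sum=582


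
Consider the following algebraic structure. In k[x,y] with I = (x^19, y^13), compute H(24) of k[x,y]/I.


k[x,y], I = (x^19, y^13), d = 24
Need i < 19 and d-i < 13.
Range: 12 <= i <= 18.
H(24) = 7


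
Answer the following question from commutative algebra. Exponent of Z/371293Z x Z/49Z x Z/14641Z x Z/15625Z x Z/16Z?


Exponent = lcm of the cyclic orders; pairwise coprime => product.
13^5*7^2*11^4*5^6*2^4=371293*49*14641*15625*16=66592234959250000


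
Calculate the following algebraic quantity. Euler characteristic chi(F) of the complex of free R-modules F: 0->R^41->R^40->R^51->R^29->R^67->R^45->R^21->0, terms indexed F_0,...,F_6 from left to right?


chi = sum (-1)^i * rank:
(-1)^0*41=41
(-1)^1*40=-40
(-1)^2*51=51
(-1)^3*29=-29
(-1)^4*67=67
(-1)^5*45=-45
(-1)^6*21=21
chi=66


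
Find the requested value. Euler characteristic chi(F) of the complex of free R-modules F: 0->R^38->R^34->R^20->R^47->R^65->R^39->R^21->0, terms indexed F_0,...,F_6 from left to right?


chi = sum (-1)^i * rank:
(-1)^0*38=38
(-1)^1*34=-34
(-1)^2*20=20
(-1)^3*47=-47
(-1)^4*65=65
(-1)^5*39=-39
(-1)^6*21=21
chi=24


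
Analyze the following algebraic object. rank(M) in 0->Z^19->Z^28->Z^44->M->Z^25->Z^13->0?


Alt sum=0:
(-1)^0*19 + (-1)^1*28 + (-1)^2*44 + (-1)^3*? + (-1)^4*25 + (-1)^5*13=0
rank(M)=47


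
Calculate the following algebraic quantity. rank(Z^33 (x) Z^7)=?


rank(M(x)N) = rank(M)*rank(N)
33*7 = 231


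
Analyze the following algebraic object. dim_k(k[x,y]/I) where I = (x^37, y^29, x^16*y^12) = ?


k[x,y]/I, I = (x^37, y^29, x^16*y^12)
Rect: 37x29=1073. Corner: (37-16)x(29-12)=357.
dim = 1073-357 = 716


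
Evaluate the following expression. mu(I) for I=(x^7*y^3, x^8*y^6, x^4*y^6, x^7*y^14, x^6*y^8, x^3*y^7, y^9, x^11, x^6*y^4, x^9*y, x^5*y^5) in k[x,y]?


Remove redundant (divisible by others).
x^8*y^6 redundant.
x^7*y^14 redundant.
x^6*y^8 redundant.
Min: x^11, x^9*y, x^7*y^3, x^6*y^4, x^5*y^5, x^4*y^6, x^3*y^7, y^9
Count=8


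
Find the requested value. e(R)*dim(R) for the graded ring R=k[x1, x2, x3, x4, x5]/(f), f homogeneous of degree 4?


e(R)=deg(f)=4, dim(R)=5-1=4
e*dim=4*4=16


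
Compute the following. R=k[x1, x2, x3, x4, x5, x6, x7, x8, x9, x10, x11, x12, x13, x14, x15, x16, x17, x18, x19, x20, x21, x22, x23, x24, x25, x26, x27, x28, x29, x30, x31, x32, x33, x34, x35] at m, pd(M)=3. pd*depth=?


pd+depth=35
depth=35-3=32
pd*depth=3*32=96


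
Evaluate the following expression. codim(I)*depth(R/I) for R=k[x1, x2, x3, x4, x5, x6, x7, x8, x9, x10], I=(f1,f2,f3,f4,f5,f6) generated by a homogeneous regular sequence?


codim=6, depth=dim(R/I)=10-6=4
Product=6*4=24


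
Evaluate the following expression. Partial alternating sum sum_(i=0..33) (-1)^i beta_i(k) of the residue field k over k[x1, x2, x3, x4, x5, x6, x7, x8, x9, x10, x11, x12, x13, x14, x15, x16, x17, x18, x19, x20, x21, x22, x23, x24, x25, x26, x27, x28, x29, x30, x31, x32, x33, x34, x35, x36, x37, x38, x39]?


Koszul resolution: beta_i(k)=C(n,i), n=39
sum_(i=0..p) (-1)^i C(n,i) = (-1)^p C(n-1,p)
(-1)^33*C(38,33) = (-1)^33*501942 = -501942


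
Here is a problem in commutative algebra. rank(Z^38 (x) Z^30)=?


rank(M(x)N) = rank(M)*rank(N)
38*30 = 1140


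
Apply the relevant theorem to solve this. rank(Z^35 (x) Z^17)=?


rank(M(x)N) = rank(M)*rank(N)
35*17 = 595


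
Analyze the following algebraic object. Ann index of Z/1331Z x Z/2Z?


Exponent = lcm of the cyclic orders; pairwise coprime => product.
11^3*2^1=1331*2=2662
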